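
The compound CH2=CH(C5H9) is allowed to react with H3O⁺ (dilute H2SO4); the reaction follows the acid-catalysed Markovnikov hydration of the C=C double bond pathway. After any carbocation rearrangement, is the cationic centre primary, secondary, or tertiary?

tertiary

Step 1: The π electrons of the C=C bond attack a proton of H3O⁺; Markovnikov addition places the new C–H on the less-substituted alkene carbon, so the positive charge ends up on the more-substituted carbon — a secondary carbocation. H2O is released.
Step 2: A hydride (H with its bonding pair) migrates from the adjacent cyclopentyl carbon to the cationic centre — a 1,2-hydride shift — upgrading the secondary cation to a tertiary one.
The cation rearranges from secondary to tertiary via a 1,2-hydride shift from the adjacent cyclopentyl carbon; the tertiary cation is what reacts next.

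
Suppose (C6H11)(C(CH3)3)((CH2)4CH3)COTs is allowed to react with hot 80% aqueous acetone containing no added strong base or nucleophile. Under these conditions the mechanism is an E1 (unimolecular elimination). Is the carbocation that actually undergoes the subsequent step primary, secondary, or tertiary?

Step 1: Ionisation: the C–O σ-bond cleaves heterolytically; both bonding electrons depart with TsO⁻, leaving a tertiary carbocation at the α-carbon.
No single 1,2-shift to an adjacent carbon would give a more-substituted cation, so no rearrangement occurs.

tertiary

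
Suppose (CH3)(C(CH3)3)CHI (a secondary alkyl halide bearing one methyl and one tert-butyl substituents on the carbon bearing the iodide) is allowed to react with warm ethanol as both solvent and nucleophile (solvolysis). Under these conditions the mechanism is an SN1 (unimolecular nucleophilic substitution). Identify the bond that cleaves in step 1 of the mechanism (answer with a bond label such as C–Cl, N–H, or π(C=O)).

C–I

Step 1: Rate-determining heterolysis of the C–I bond gives I⁻ and a secondary carbocation.
The bond broken in this step is the C–I bond.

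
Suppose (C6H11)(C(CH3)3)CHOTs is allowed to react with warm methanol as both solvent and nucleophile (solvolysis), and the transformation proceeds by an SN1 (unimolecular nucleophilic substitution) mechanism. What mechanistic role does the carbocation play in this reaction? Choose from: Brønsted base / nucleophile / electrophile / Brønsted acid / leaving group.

Step 3: CH3OH donates an oxygen lone pair into the empty p orbital of the cation, giving a protonated ether (an oxonium ion).
The carbocation accepts an electron pair into an empty or π* orbital — it is the electrophile.

electrophile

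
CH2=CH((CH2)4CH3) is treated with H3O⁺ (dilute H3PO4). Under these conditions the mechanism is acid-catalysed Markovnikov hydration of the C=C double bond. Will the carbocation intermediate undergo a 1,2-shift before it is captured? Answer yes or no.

The first-formed carbocation is secondary.
No single 1,2-shift to an adjacent carbon would produce a more-substituted cation than the one already present, so no rearrangement occurs.

no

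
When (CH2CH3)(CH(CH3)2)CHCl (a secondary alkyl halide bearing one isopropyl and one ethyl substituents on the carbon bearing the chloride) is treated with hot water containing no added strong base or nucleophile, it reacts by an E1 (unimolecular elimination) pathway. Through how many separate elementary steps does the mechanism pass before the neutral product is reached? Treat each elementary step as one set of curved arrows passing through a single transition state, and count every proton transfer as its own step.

Step 1: Ionisation: the C–Cl σ-bond cleaves heterolytically; both bonding electrons depart with Cl⁻, leaving a secondary carbocation at the α-carbon.
Step 2: A hydride (H with its bonding pair) migrates from the adjacent isopropyl carbon to the cationic centre — a 1,2-hydride shift — upgrading the secondary cation to a tertiary one.
Step 3: Loss of a β-proton to a water molecule of the solvent: the C–H bonding pair collapses toward the cationic carbon to form the C=C π bond, yielding the alkene.
Total: 3 elementary steps.

3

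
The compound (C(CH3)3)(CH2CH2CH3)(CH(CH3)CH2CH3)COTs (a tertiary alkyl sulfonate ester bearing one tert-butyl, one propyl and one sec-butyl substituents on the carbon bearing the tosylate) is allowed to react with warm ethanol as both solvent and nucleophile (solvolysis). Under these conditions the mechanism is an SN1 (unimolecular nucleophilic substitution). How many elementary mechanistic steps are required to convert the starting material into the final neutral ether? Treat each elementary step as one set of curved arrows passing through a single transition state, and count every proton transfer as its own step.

Step 1: Unassisted departure of TsO⁻ (taking the C–O bonding pair) generates a tertiary carbocation.
(No 1,2-shift: no single shift to an adjacent carbon would give a more stable cation.)
Step 2: Nucleophilic capture: the oxygen of CH3CH2OH bonds to the cationic carbon, producing an oxonium-ion intermediate.
Step 3: Proton transfer from the O–H of the oxonium ion to a solvent molecule delivers the neutral ether.
Total: 3 elementary steps.

3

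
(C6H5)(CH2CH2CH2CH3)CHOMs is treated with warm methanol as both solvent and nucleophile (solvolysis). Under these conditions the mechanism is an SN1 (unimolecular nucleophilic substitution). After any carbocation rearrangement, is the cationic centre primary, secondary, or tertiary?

secondary

Step 1: The C–O bond breaks with both electrons going to the mesylate; MsO⁻ leaves and a secondary carbocation remains.
No single 1,2-shift to an adjacent carbon would give a more-substituted cation, so no rearrangement occurs.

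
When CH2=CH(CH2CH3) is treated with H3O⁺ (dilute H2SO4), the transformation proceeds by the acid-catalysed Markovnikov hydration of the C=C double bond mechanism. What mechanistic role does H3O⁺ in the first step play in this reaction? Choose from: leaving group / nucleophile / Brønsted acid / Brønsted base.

Brønsted acid

Step 1: Protonation of the alkene by H3O⁺: the π bond acts as the nucleophile and picks up H⁺, giving the more stable (Markovnikov) secondary carbocation. H2O is released.
H3O⁺ in the first step donates a proton in a proton-transfer step — a Brønsted acid.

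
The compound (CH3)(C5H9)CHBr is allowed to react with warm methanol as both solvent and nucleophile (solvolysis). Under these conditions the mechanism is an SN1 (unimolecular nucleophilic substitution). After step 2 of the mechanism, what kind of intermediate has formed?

Step 1: Unassisted departure of Br⁻ (taking the C–Br bonding pair) generates a secondary carbocation.
Step 2: A hydride (H with its bonding pair) migrates from the adjacent cyclopentyl carbon to the cationic centre — a 1,2-hydride shift — upgrading the secondary cation to a tertiary one.
After step 2 the species present is a tertiary carbocation.

tertiary carbocation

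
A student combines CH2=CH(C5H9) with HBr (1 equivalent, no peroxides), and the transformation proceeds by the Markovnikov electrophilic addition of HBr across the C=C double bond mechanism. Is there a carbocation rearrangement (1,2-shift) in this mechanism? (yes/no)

yes

The first-formed carbocation is secondary.
The adjacent cyclopentyl carbon already bears 2 other carbon substituents and has a hydrogen to migrate; after a 1,2-hydride shift from that carbon the positive charge sits on a tertiary centre.
Tertiary is more stable than secondary, so the shift occurs.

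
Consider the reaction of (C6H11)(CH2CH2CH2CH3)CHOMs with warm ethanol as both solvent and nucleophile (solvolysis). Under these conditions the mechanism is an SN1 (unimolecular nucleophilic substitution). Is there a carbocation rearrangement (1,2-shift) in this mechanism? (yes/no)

The first-formed carbocation is secondary.
The adjacent cyclohexyl carbon already bears 2 other carbon substituents and has a hydrogen to migrate; after a 1,2-hydride shift from that carbon the positive charge sits on a tertiary centre.
Tertiary is more stable than secondary, so the shift occurs.

yes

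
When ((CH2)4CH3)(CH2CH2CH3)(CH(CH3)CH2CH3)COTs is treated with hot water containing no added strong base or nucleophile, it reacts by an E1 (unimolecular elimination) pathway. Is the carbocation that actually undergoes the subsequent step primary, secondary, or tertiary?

Step 1: Ionisation: the C–O σ-bond cleaves heterolytically; both bonding electrons depart with TsO⁻, leaving a tertiary carbocation at the α-carbon.
No single 1,2-shift to an adjacent carbon would give a more-substituted cation, so no rearrangement occurs.

tertiary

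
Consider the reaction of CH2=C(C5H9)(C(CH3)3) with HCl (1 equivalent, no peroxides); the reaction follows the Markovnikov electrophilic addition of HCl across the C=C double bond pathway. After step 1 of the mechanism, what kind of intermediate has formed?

Step 1: Protonation of the alkene by HCl: the π bond acts as the nucleophile and picks up H⁺, giving the more stable (Markovnikov) tertiary carbocation. The H–Cl bond breaks heterolytically, releasing Cl⁻.
After step 1 the species present is a tertiary carbocation.

tertiary carbocation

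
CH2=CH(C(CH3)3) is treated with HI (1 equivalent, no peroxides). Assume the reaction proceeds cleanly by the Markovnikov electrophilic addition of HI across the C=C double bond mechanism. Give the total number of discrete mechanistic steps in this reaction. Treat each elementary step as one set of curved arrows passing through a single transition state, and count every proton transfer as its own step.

Step 1: The π electrons of the C=C bond attack a proton of HI; Markovnikov addition places the new C–H on the less-substituted alkene carbon, so the positive charge ends up on the more-substituted carbon — a secondary carbocation. The H–I bond breaks heterolytically, releasing I⁻.
Step 2: Carbocation rearrangement: a 1,2-methyl shift from the adjacent tert-butyl carbon converts the initially-formed secondary cation into the more stable tertiary cation.
Step 3: The I⁻ anion donates a lone pair to the carbocation, forming the new C–I σ-bond and giving the neutral alkyl halide.
Total: 3 elementary steps.

3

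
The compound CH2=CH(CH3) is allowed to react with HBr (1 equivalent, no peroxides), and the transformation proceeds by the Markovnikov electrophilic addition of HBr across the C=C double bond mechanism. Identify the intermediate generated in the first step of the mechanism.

Step 1: Protonation of the alkene by HBr: the π bond acts as the nucleophile and picks up H⁺, giving the more stable (Markovnikov) secondary carbocation. The H–Br bond breaks heterolytically, releasing Br⁻.
After step 1 the species present is a secondary carbocation.

secondary carbocation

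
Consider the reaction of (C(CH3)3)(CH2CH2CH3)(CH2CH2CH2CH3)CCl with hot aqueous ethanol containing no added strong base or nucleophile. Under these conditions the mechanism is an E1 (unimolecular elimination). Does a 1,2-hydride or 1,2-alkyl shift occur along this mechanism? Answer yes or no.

The first-formed carbocation is tertiary.
No single 1,2-shift to an adjacent carbon would produce a more-substituted cation than the one already present, so no rearrangement occurs.

no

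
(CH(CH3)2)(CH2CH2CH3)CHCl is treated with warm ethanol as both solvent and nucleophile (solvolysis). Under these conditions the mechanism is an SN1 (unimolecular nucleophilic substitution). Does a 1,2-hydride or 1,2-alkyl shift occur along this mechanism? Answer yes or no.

yes

The first-formed carbocation is secondary.
The adjacent isopropyl carbon already bears 2 other carbon substituents and has a hydrogen to migrate; after a 1,2-hydride shift from that carbon the positive charge sits on a tertiary centre.
Tertiary is more stable than secondary, so the shift occurs.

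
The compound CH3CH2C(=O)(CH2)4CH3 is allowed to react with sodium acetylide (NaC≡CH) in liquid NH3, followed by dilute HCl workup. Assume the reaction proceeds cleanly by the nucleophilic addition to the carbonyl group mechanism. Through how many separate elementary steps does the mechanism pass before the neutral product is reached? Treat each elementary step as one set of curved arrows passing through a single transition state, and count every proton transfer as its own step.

2

Step 1: HC≡C⁻ attacks the sp² carbonyl carbon; the C=O π bond breaks and the electrons end up as a lone pair on the alkoxide oxygen of the tetrahedral intermediate.
Step 2: The alkoxide picks up a proton during dilute HCl workup to yield a propargyl alcohol.
Total: 2 elementary steps.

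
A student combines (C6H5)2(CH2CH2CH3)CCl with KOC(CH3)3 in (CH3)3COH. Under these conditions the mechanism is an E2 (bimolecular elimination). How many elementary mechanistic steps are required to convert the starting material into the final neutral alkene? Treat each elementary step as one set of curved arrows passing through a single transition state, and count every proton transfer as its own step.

1

Step 1: The strong base (CH3)3CO⁻ removes a β-hydrogen; in the same concerted event the electrons of the breaking C–H bond form the new π(C=C) bond and the C–Cl σ-bond breaks, expelling Cl⁻. Anti-periplanar geometry; one transition state.
Total: 1 elementary step.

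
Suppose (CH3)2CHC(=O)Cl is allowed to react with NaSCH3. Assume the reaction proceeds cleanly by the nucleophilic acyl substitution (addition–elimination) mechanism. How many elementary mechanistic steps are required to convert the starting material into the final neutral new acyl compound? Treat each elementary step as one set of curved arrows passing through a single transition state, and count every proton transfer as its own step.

Step 1: A lone pair on the S of CH3S⁻ attacks the electrophilic acyl carbon; the π(C=O) electrons move onto oxygen, giving a tetrahedral intermediate.
Step 2: An oxygen lone pair re-forms the C=O π bond as the C–Cl σ-bond breaks; Cl⁻ is expelled.
Total: 2 elementary steps.

2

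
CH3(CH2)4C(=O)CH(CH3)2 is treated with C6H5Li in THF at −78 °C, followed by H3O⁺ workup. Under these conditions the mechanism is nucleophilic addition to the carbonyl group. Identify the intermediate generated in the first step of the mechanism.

tetrahedral alkoxide intermediate

Step 1: the carbanion-like carbon of C6H5Li attacks the sp² carbonyl carbon; the C=O π bond breaks and the electrons end up as a lone pair on the alkoxide oxygen of the tetrahedral intermediate.
After step 1 the species present is a tetrahedral alkoxide intermediate.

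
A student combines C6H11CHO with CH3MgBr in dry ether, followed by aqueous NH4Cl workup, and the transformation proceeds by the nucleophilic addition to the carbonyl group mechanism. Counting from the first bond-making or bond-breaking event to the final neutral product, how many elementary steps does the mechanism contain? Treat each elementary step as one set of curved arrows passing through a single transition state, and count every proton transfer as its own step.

2

Step 1: the carbanion-like carbon of CH3MgBr attacks the sp² carbonyl carbon; the C=O π bond breaks and the electrons end up as a lone pair on the alkoxide oxygen of the tetrahedral intermediate.
Step 2: On aqueous NH4Cl workup the alkoxide oxygen is protonated, giving an alcohol.
Total: 2 elementary steps.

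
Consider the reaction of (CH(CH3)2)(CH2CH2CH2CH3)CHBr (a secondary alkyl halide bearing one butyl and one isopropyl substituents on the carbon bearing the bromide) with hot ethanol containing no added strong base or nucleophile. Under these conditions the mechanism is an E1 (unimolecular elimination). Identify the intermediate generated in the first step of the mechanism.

secondary carbocation

Step 1: Rate-determining heterolysis of the C–Br bond gives Br⁻ and a secondary carbocation.
After step 1 the species present is a secondary carbocation.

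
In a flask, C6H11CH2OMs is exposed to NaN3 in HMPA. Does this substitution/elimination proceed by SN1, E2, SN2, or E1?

Conditions: a primary substrate with a strong nucleophile in the polar aprotic solvent HMPA.
These conditions are the textbook signature of the SN2 pathway.
An unhindered substrate with a strong nucleophile in a polar aprotic solvent favours one-step backside displacement.

SN2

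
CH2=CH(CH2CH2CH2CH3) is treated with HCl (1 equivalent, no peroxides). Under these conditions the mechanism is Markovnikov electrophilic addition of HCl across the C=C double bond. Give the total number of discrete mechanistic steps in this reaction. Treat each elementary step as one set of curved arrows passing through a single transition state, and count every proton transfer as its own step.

Step 1: Electrophilic addition begins with the π(C=C) electrons forming a bond to the proton of HCl. Following Markovnikov's rule, the resulting cation is secondary. The H–Cl bond breaks heterolytically, releasing Cl⁻.
(No 1,2-shift: no single shift to an adjacent carbon would give a more stable cation.)
Step 2: Nucleophilic attack by Cl⁻ on the carbocation completes the addition, giving R–Cl.
Total: 2 elementary steps.

2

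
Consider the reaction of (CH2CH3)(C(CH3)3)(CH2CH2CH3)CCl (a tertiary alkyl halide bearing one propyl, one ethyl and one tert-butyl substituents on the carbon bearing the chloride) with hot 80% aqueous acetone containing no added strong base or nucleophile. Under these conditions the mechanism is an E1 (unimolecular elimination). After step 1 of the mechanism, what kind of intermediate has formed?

tertiary carbocation

Step 1: Rate-determining heterolysis of the C–Cl bond gives Cl⁻ and a tertiary carbocation.
After step 1 the species present is a tertiary carbocation.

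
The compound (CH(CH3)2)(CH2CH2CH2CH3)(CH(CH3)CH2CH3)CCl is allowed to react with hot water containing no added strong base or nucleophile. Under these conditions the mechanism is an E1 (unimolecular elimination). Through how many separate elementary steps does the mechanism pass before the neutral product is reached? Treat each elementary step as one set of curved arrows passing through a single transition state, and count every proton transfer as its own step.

Step 1: Ionisation: the C–Cl σ-bond cleaves heterolytically; both bonding electrons depart with Cl⁻, leaving a tertiary carbocation at the α-carbon.
(No 1,2-shift: no single shift to an adjacent carbon would give a more stable cation.)
Step 2: Loss of a β-proton to a water molecule of the solvent: the C–H bonding pair collapses toward the cationic carbon to form the C=C π bond, yielding the alkene.
Total: 2 elementary steps.

2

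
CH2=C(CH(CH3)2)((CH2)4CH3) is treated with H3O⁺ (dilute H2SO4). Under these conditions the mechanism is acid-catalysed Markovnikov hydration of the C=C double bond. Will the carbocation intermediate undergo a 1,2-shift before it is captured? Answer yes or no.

The first-formed carbocation is tertiary.
No single 1,2-shift to an adjacent carbon would produce a more-substituted cation than the one already present, so no rearrangement occurs.

no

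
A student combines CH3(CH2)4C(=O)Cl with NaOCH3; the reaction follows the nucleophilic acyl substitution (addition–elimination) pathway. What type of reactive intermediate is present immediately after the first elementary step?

Step 1: A lone pair on the O of CH3O⁻ attacks the electrophilic acyl carbon; the π(C=O) electrons move onto oxygen, giving a tetrahedral intermediate.
After step 1 the species present is a tetrahedral intermediate.

tetrahedral intermediate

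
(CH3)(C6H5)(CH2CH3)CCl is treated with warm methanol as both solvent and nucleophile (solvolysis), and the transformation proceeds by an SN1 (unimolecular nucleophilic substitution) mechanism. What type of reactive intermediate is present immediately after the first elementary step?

tertiary carbocation

Step 1: The C–Cl bond breaks with both electrons going to the chloride; Cl⁻ leaves and a tertiary carbocation remains.
After step 1 the species present is a tertiary carbocation.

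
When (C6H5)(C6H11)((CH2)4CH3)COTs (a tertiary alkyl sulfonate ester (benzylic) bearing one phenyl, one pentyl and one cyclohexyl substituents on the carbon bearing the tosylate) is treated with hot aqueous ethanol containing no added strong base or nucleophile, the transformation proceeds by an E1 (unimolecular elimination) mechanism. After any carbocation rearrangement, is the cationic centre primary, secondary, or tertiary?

tertiary

Step 1: Unassisted departure of TsO⁻ (taking the C–O bonding pair) generates a tertiary carbocation.
No single 1,2-shift to an adjacent carbon would give a more-substituted cation, so no rearrangement occurs.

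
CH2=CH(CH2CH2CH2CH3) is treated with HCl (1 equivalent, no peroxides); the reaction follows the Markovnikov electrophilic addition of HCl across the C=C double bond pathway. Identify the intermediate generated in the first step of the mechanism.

Step 1: Protonation of the alkene by HCl: the π bond acts as the nucleophile and picks up H⁺, giving the more stable (Markovnikov) secondary carbocation. The H–Cl bond breaks heterolytically, releasing Cl⁻.
After step 1 the species present is a secondary carbocation.

secondary carbocation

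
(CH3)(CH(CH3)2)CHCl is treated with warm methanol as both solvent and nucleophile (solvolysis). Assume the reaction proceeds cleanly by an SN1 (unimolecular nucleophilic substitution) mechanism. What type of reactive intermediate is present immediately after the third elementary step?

Step 1: Unassisted departure of Cl⁻ (taking the C–Cl bonding pair) generates a secondary carbocation.
Step 2: Carbocation rearrangement: a 1,2-hydride shift from the adjacent isopropyl carbon converts the initially-formed secondary cation into the more stable tertiary cation.
Step 3: CH3OH donates an oxygen lone pair into the empty p orbital of the cation, giving a protonated ether (an oxonium ion).
After step 3 the species present is an oxonium ion.

oxonium ion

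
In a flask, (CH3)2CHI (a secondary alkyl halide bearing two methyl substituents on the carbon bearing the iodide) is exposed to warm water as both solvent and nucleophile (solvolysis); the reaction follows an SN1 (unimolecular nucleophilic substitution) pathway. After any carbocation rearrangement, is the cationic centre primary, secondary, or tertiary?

Step 1: Unassisted departure of I⁻ (taking the C–I bonding pair) generates a secondary carbocation.
No single 1,2-shift to an adjacent carbon would give a more-substituted cation, so no rearrangement occurs.

secondary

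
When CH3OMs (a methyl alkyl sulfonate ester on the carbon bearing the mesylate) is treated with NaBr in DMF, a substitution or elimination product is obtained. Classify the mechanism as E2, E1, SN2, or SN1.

SN2

Conditions: a methyl substrate with a strong nucleophile in the polar aprotic solvent DMF.
These conditions are the textbook signature of the SN2 pathway.
An unhindered substrate with a strong nucleophile in a polar aprotic solvent favours one-step backside displacement.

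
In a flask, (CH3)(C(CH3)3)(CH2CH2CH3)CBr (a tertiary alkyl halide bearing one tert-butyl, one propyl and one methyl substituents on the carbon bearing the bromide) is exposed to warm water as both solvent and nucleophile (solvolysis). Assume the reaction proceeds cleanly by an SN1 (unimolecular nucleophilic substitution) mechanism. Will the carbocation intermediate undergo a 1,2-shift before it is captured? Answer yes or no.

no

The first-formed carbocation is tertiary.
No single 1,2-shift to an adjacent carbon would produce a more-substituted cation than the one already present, so no rearrangement occurs.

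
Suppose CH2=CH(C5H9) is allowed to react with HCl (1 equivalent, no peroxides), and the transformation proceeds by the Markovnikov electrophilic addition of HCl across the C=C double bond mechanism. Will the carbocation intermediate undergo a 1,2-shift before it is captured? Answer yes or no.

yes

The first-formed carbocation is secondary.
The adjacent cyclopentyl carbon already bears 2 other carbon substituents and has a hydrogen to migrate; after a 1,2-hydride shift from that carbon the positive charge sits on a tertiary centre.
Tertiary is more stable than secondary, so the shift occurs.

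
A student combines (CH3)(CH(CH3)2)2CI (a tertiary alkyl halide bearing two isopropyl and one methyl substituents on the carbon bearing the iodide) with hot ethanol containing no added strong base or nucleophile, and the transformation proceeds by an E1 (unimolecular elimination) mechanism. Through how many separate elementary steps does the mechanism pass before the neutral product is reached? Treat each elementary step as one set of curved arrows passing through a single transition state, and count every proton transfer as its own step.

Step 1: Ionisation: the C–I σ-bond cleaves heterolytically; both bonding electrons depart with I⁻, leaving a tertiary carbocation at the α-carbon.
(No 1,2-shift: no single shift to an adjacent carbon would give a more stable cation.)
Step 2: Loss of a β-proton to an ethanol molecule of the solvent: the C–H bonding pair collapses toward the cationic carbon to form the C=C π bond, yielding the alkene.
Total: 2 elementary steps.

2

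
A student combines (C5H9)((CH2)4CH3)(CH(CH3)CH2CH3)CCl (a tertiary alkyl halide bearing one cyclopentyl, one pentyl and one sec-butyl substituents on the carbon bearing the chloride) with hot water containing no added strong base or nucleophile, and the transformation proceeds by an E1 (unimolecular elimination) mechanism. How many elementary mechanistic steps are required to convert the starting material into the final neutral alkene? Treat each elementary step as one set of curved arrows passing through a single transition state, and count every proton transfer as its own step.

2

Step 1: Ionisation: the C–Cl σ-bond cleaves heterolytically; both bonding electrons depart with Cl⁻, leaving a tertiary carbocation at the α-carbon.
(No 1,2-shift: no single shift to an adjacent carbon would give a more stable cation.)
Step 2: A water molecule (solvent) deprotonates a β-carbon; as the C–H bond breaks, those electrons form the new alkene π bond.
Total: 2 elementary steps.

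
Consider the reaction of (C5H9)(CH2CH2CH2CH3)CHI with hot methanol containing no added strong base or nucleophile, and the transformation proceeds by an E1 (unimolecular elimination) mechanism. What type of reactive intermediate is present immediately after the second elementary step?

tertiary carbocation

Step 1: Unassisted departure of I⁻ (taking the C–I bonding pair) generates a secondary carbocation.
Step 2: A hydride (H with its bonding pair) migrates from the adjacent cyclopentyl carbon to the cationic centre — a 1,2-hydride shift — upgrading the secondary cation to a tertiary one.
After step 2 the species present is a tertiary carbocation.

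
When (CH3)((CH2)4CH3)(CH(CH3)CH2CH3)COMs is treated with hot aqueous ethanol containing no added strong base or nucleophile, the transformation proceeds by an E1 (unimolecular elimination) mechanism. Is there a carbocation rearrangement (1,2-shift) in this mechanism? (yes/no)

no

The first-formed carbocation is tertiary.
No single 1,2-shift to an adjacent carbon would produce a more-substituted cation than the one already present, so no rearrangement occurs.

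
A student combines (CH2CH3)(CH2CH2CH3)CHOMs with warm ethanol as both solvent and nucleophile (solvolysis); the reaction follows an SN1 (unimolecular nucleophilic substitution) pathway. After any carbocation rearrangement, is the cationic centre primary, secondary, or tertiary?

secondary

Step 1: Rate-determining heterolysis of the C–O bond gives MsO⁻ and a secondary carbocation.
No single 1,2-shift to an adjacent carbon would give a more-substituted cation, so no rearrangement occurs.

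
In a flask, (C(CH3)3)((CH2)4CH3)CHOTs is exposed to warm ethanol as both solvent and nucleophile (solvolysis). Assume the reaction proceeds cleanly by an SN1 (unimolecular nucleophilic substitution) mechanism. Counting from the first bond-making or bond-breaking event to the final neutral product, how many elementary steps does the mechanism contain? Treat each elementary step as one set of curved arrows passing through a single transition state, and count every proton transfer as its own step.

4

Step 1: Rate-determining heterolysis of the C–O bond gives TsO⁻ and a secondary carbocation.
Step 2: A 1,2-methyl shift from the adjacent tert-butyl carbon moves the positive charge from the secondary centre to an adjacent carbon, generating a more stable tertiary carbocation.
Step 3: Nucleophilic capture: the oxygen of CH3CH2OH bonds to the cationic carbon, producing an oxonium-ion intermediate.
Step 4: Proton transfer from the O–H of the oxonium ion to a solvent molecule delivers the neutral ether.
Total: 4 elementary steps.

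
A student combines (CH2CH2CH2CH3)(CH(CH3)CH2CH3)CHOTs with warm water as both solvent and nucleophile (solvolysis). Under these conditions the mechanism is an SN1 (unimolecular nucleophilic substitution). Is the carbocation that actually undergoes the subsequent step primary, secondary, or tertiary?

Step 1: Ionisation: the C–O σ-bond cleaves heterolytically; both bonding electrons depart with TsO⁻, leaving a secondary carbocation at the α-carbon.
Step 2: A 1,2-hydride shift from the adjacent sec-butyl carbon moves the positive charge from the secondary centre to an adjacent carbon, generating a more stable tertiary carbocation.
The cation rearranges from secondary to tertiary via a 1,2-hydride shift from the adjacent sec-butyl carbon; the tertiary cation is what reacts next.

tertiary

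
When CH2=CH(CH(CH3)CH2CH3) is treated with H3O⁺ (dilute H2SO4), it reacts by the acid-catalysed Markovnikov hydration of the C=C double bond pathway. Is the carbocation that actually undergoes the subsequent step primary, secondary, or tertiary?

tertiary

Step 1: The π electrons of the C=C bond attack a proton of H3O⁺; Markovnikov addition places the new C–H on the less-substituted alkene carbon, so the positive charge ends up on the more-substituted carbon — a secondary carbocation. H2O is released.
Step 2: Carbocation rearrangement: a 1,2-hydride shift from the adjacent sec-butyl carbon converts the initially-formed secondary cation into the more stable tertiary cation.
The cation rearranges from secondary to tertiary via a 1,2-hydride shift from the adjacent sec-butyl carbon; the tertiary cation is what reacts next.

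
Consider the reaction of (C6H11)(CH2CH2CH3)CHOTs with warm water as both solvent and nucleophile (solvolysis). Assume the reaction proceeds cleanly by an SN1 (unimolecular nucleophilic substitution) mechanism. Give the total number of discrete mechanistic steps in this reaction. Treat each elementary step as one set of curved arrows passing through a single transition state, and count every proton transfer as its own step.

Step 1: Rate-determining heterolysis of the C–O bond gives TsO⁻ and a secondary carbocation.
Step 2: A hydride (H with its bonding pair) migrates from the adjacent cyclohexyl carbon to the cationic centre — a 1,2-hydride shift — upgrading the secondary cation to a tertiary one.
Step 3: Nucleophilic capture: the oxygen of H2O bonds to the cationic carbon, producing an oxonium-ion intermediate.
Step 4: A second solvent molecule removes the proton on oxygen, giving the neutral alcohol product.
Total: 4 elementary steps.

4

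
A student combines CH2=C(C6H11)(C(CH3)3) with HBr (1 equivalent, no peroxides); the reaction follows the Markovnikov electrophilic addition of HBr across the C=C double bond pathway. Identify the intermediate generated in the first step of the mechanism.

Step 1: The π electrons of the C=C bond attack a proton of HBr; Markovnikov addition places the new C–H on the less-substituted alkene carbon, so the positive charge ends up on the more-substituted carbon — a tertiary carbocation. The H–Br bond breaks heterolytically, releasing Br⁻.
After step 1 the species present is a tertiary carbocation.

tertiary carbocation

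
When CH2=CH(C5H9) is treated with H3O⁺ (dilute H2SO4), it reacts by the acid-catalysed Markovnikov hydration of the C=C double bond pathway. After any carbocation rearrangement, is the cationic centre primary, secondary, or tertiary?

tertiary

Step 1: Electrophilic addition begins with the π(C=C) electrons forming a bond to the proton of H3O⁺. Following Markovnikov's rule, the resulting cation is secondary. H2O is released.
Step 2: A hydride (H with its bonding pair) migrates from the adjacent cyclopentyl carbon to the cationic centre — a 1,2-hydride shift — upgrading the secondary cation to a tertiary one.
The cation rearranges from secondary to tertiary via a 1,2-hydride shift from the adjacent cyclopentyl carbon; the tertiary cation is what reacts next.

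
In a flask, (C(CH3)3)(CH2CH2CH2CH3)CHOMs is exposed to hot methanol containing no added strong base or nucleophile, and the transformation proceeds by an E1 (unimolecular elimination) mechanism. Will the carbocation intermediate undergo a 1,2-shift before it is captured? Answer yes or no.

The first-formed carbocation is secondary.
The adjacent tert-butyl carbon has no hydrogen but bears methyl groups; migration of one methyl with its bonding pair (a 1,2-methyl shift) places the charge on a tertiary centre.
Tertiary is more stable than secondary, so the shift occurs.

yes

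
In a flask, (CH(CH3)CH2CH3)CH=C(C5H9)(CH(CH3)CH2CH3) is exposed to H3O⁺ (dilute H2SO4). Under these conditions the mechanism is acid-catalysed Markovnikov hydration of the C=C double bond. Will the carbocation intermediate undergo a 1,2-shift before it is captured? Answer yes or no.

no

The first-formed carbocation is tertiary.
No single 1,2-shift to an adjacent carbon would produce a more-substituted cation than the one already present, so no rearrangement occurs.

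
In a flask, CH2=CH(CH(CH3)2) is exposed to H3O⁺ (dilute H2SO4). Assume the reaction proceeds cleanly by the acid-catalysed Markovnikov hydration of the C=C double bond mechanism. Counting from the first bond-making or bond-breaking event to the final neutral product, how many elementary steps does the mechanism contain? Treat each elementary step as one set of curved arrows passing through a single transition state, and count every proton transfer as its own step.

Step 1: The π electrons of the C=C bond attack a proton of H3O⁺; Markovnikov addition places the new C–H on the less-substituted alkene carbon, so the positive charge ends up on the more-substituted carbon — a secondary carbocation. H2O is released.
Step 2: A hydride (H with its bonding pair) migrates from the adjacent isopropyl carbon to the cationic centre — a 1,2-hydride shift — upgrading the secondary cation to a tertiary one.
Step 3: Water acts as the nucleophile: an oxygen lone pair bonds to the cationic carbon, giving an oxonium-ion intermediate.
Step 4: Proton transfer from the O–H of the oxonium ion to H2O completes the catalytic cycle and yields the alcohol.
Total: 4 elementary steps.

4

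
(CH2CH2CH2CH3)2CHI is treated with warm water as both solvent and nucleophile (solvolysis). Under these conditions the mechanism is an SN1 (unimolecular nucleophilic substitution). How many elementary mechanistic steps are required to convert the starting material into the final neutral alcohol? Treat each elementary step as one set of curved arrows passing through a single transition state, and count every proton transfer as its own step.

Step 1: Ionisation: the C–I σ-bond cleaves heterolytically; both bonding electrons depart with I⁻, leaving a secondary carbocation at the α-carbon.
(No 1,2-shift: no single shift to an adjacent carbon would give a more stable cation.)
Step 2: Nucleophilic capture: the oxygen of H2O bonds to the cationic carbon, producing an oxonium-ion intermediate.
Step 3: Proton transfer from the O–H of the oxonium ion to a solvent molecule delivers the neutral alcohol.
Total: 3 elementary steps.

3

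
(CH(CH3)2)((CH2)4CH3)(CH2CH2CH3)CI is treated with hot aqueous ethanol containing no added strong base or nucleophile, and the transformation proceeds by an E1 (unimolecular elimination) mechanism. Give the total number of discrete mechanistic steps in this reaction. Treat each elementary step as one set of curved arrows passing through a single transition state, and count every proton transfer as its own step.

2

Step 1: Unassisted departure of I⁻ (taking the C–I bonding pair) generates a tertiary carbocation.
(No 1,2-shift: no single shift to an adjacent carbon would give a more stable cation.)
Step 2: A water (or ethanol) molecule (solvent) deprotonates a β-carbon; as the C–H bond breaks, those electrons form the new alkene π bond.
Total: 2 elementary steps.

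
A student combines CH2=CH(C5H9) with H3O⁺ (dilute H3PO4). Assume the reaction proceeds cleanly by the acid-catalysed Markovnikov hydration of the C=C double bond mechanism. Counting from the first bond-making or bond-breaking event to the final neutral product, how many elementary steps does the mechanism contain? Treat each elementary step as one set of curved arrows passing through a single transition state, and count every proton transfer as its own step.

4

Step 1: Electrophilic addition begins with the π(C=C) electrons forming a bond to the proton of H3O⁺. Following Markovnikov's rule, the resulting cation is secondary. H2O is released.
Step 2: A hydride (H with its bonding pair) migrates from the adjacent cyclopentyl carbon to the cationic centre — a 1,2-hydride shift — upgrading the secondary cation to a tertiary one.
Step 3: Water acts as the nucleophile: an oxygen lone pair bonds to the cationic carbon, giving an oxonium-ion intermediate.
Step 4: H2O removes a proton from the oxonium oxygen, regenerating H3O⁺ and giving the neutral alcohol.
Total: 4 elementary steps.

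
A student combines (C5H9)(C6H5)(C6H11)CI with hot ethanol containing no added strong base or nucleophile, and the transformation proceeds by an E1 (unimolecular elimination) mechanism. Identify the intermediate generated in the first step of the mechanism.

Step 1: Unassisted departure of I⁻ (taking the C–I bonding pair) generates a tertiary carbocation.
After step 1 the species present is a tertiary carbocation.

tertiary carbocation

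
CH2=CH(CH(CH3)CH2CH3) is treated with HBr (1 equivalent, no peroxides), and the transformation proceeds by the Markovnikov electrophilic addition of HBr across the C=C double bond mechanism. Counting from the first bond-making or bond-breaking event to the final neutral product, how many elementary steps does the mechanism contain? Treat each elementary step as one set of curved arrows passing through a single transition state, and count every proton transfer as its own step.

3

Step 1: The π electrons of the C=C bond attack a proton of HBr; Markovnikov addition places the new C–H on the less-substituted alkene carbon, so the positive charge ends up on the more-substituted carbon — a secondary carbocation. The H–Br bond breaks heterolytically, releasing Br⁻.
Step 2: A hydride (H with its bonding pair) migrates from the adjacent sec-butyl carbon to the cationic centre — a 1,2-hydride shift — upgrading the secondary cation to a tertiary one.
Step 3: Br⁻ captures the cation: a lone pair on Br⁻ fills the empty p orbital, producing the alkyl halide product.
Total: 3 elementary steps.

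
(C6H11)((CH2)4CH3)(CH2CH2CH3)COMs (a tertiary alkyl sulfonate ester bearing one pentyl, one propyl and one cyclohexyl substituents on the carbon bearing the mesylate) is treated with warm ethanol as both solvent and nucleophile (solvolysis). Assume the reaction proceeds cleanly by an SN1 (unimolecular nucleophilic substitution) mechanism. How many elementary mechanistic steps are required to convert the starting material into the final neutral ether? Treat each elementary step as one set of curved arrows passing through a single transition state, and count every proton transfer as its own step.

3

Step 1: The C–O bond breaks with both electrons going to the mesylate; MsO⁻ leaves and a tertiary carbocation remains.
(No 1,2-shift: no single shift to an adjacent carbon would give a more stable cation.)
Step 2: A lone pair on the oxygen of CH3CH2OH attacks the carbocation, forming a new C–O σ-bond and an oxonium ion.
Step 3: Proton transfer from the O–H of the oxonium ion to a solvent molecule delivers the neutral ether.
Total: 3 elementary steps.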